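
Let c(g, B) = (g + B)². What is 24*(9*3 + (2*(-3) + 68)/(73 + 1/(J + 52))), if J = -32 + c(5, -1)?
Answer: 1757160/2629 ≈ 668.38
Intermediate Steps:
c(g, B) = (B + g)²
J = -16 (J = -32 + (-1 + 5)² = -32 + 4² = -32 + 16 = -16)
24*(9*3 + (2*(-3) + 68)/(73 + 1/(J + 52))) = 24*(9*3 + (2*(-3) + 68)/(73 + 1/(-16 + 52))) = 24*(27 + (-6 + 68)/(73 + 1/36)) = 24*(27 + 62/(73 + 1/36)) = 24*(27 + 62/(2629/36)) = 24*(27 + 62*(36/2629)) = 24*(27 + 2232/2629) = 24*(73215/2629) = 1757160/2629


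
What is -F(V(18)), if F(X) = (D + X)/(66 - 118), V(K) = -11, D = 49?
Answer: 19/26 ≈ 0.73077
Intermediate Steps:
F(X) = -49/52 - X/52 (F(X) = (49 + X)/(66 - 118) = (49 + X)/(-52) = (49 + X)*(-1/52) = -49/52 - X/52)
-F(V(18)) = -(-49/52 - 1/52*(-11)) = -(-49/52 + 11/52) = -1*(-19/26) = 19/26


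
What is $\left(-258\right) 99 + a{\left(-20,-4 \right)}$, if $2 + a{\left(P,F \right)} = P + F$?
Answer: $-25568$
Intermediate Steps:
$a{\left(P,F \right)} = -2 + F + P$ ($a{\left(P,F \right)} = -2 + \left(P + F\right) = -2 + \left(F + P\right) = -2 + F + P$)
$\left(-258\right) 99 + a{\left(-20,-4 \right)} = \left(-258\right) 99 - 26 = -25542 - 26 = -25568$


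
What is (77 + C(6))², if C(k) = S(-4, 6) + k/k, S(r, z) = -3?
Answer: 5625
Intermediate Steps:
C(k) = -2 (C(k) = -3 + k/k = -3 + 1 = -2)
(77 + C(6))² = (77 - 2)² = 75² = 5625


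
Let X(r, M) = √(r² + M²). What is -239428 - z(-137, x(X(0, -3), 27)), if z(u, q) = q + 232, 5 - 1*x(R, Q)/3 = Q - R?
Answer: -239603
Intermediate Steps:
X(r, M) = √(M² + r²)
x(R, Q) = 15 - 3*Q + 3*R (x(R, Q) = 15 - 3*(Q - R) = 15 + (-3*Q + 3*R) = 15 - 3*Q + 3*R)
z(u, q) = 232 + q
-239428 - z(-137, x(X(0, -3), 27)) = -239428 - (232 + (15 - 3*27 + 3*√((-3)² + 0²))) = -239428 - (232 + (15 - 81 + 3*√(9 + 0))) = -239428 - (232 + (15 - 81 + 3*√9)) = -239428 - (232 + (15 - 81 + 3*3)) = -239428 - (232 + (15 - 81 + 9)) = -239428 - (232 - 57) = -239428 - 1*175 = -239428 - 175 = -239603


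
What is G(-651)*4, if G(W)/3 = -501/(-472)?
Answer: 1503/118 ≈ 12.737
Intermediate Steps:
G(W) = 1503/472 (G(W) = 3*(-501/(-472)) = 3*(-501*(-1/472)) = 3*(501/472) = 1503/472)
G(-651)*4 = (1503/472)*4 = 1503/118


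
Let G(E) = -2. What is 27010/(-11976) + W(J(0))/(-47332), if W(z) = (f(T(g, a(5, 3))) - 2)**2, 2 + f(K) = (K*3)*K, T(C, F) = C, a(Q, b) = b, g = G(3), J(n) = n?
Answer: -159900473/70856004 ≈ -2.2567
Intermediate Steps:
g = -2
f(K) = -2 + 3*K**2 (f(K) = -2 + (K*3)*K = -2 + (3*K)*K = -2 + 3*K**2)
W(z) = 64 (W(z) = ((-2 + 3*(-2)**2) - 2)**2 = ((-2 + 3*4) - 2)**2 = ((-2 + 12) - 2)**2 = (10 - 2)**2 = 8**2 = 64)
27010/(-11976) + W(J(0))/(-47332) = 27010/(-11976) + 64/(-47332) = 27010*(-1/11976) + 64*(-1/47332) = -13505/5988 - 16/11833 = -159900473/70856004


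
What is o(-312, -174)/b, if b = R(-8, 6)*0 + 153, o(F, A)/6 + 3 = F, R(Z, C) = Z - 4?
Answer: -210/17 ≈ -12.353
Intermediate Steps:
R(Z, C) = -4 + Z
o(F, A) = -18 + 6*F
b = 153 (b = (-4 - 8)*0 + 153 = -12*0 + 153 = 0 + 153 = 153)
o(-312, -174)/b = (-18 + 6*(-312))/153 = (-18 - 1872)*(1/153) = -1890*1/153 = -210/17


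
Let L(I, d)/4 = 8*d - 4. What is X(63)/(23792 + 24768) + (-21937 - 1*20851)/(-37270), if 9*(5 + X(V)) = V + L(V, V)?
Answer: 938763919/814424040 ≈ 1.1527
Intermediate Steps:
L(I, d) = -16 + 32*d (L(I, d) = 4*(8*d - 4) = 4*(-4 + 8*d) = -16 + 32*d)
X(V) = -61/9 + 11*V/3 (X(V) = -5 + (V + (-16 + 32*V))/9 = -5 + (-16 + 33*V)/9 = -5 + (-16/9 + 11*V/3) = -61/9 + 11*V/3)
X(63)/(23792 + 24768) + (-21937 - 1*20851)/(-37270) = (-61/9 + (11/3)*63)/(23792 + 24768) + (-21937 - 1*20851)/(-37270) = (-61/9 + 231)/48560 + (-21937 - 20851)*(-1/37270) = (2018/9)*(1/48560) - 42788*(-1/37270) = 1009/218520 + 21394/18635 = 938763919/814424040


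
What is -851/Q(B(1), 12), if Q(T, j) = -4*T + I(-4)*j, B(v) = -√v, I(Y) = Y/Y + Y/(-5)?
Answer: -4255/128 ≈ -33.242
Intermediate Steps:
I(Y) = 1 - Y/5 (I(Y) = 1 + Y*(-⅕) = 1 - Y/5)
Q(T, j) = -4*T + 9*j/5 (Q(T, j) = -4*T + (1 - ⅕*(-4))*j = -4*T + (1 + ⅘)*j = -4*T + 9*j/5)
-851/Q(B(1), 12) = -851/(-(-4)*√1 + (9/5)*12) = -851/(-(-4) + 108/5) = -851/(-4*(-1) + 108/5) = -851/(4 + 108/5) = -851/128/5 = -851*5/128 = -4255/128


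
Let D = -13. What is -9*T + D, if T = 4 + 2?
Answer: -67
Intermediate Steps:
T = 6
-9*T + D = -9*6 - 13 = -54 - 13 = -67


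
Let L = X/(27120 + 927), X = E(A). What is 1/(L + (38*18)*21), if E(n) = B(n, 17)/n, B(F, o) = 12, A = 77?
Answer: 719873/10340255776 ≈ 6.9618e-5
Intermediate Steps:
E(n) = 12/n
X = 12/77 ≈ 0.15584
L = 4/719873 (L = 12/(77*(27120 + 927)) = (12/77)/28047 = (12/77)*(1/28047) = 4/719873 ≈ 5.5565e-6)
1/(L + (38*18)*21) = 1/(4/719873 + (38*18)*21) = 1/(4/719873 + 684*21) = 1/(4/719873 + 14364) = 1/(10340255776/719873) = 719873/10340255776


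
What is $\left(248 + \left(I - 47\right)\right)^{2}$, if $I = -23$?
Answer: $31684$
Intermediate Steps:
$\left(248 + \left(I - 47\right)\right)^{2} = \left(248 - 70\right)^{2} = 178^{2} = 31684$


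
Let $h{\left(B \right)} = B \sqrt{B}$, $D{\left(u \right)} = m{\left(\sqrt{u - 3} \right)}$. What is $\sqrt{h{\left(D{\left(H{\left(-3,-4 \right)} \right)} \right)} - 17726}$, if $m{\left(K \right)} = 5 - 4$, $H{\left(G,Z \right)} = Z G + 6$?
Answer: $5 i \sqrt{709} \approx 133.14 i$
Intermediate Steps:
$H{\left(G,Z \right)} = 6 + G Z$ ($H{\left(G,Z \right)} = G Z + 6 = 6 + G Z$)
$m{\left(K \right)} = 1$
$D{\left(u \right)} = 1$
$h{\left(B \right)} = B^{\frac{3}{2}}$
$\sqrt{h{\left(D{\left(H{\left(-3,-4 \right)} \right)} \right)} - 17726} = \sqrt{1^{\frac{3}{2}} - 17726} = \sqrt{1 - 17726} = \sqrt{-17725} = 5 i \sqrt{709}$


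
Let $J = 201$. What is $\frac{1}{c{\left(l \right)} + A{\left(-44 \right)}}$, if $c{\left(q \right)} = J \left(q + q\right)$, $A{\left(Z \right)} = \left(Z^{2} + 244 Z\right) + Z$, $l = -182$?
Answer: $- \frac{1}{82008} \approx -1.2194 \cdot 10^{-5}$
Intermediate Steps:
$A{\left(Z \right)} = Z^{2} + 245 Z$
$c{\left(q \right)} = 402 q$ ($c{\left(q \right)} = 201 \left(q + q\right) = 201 \cdot 2 q = 402 q$)
$\frac{1}{c{\left(l \right)} + A{\left(-44 \right)}} = \frac{1}{402 \left(-182\right) - 44 \left(245 - 44\right)} = \frac{1}{-73164 - 8844} = \frac{1}{-82008} = - \frac{1}{82008}$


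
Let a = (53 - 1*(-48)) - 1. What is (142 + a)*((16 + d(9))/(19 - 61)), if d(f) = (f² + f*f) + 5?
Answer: -7381/7 ≈ -1054.4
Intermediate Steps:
d(f) = 5 + 2*f² (d(f) = (f² + f²) + 5 = 2*f² + 5 = 5 + 2*f²)
a = 100 (a = (53 + 48) - 1 = 101 - 1 = 100)
(142 + a)*((16 + d(9))/(19 - 61)) = (142 + 100)*((16 + (5 + 2*9²))/(19 - 61)) = 242*((16 + (5 + 2*81))/(-42)) = 242*((16 + (5 + 162))*(-1/42)) = 242*((16 + 167)*(-1/42)) = 242*(183*(-1/42)) = 242*(-61/14) = -7381/7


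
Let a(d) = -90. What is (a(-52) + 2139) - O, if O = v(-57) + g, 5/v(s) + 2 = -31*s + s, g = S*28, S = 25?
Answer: 2304087/1708 ≈ 1349.0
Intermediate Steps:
g = 700 (g = 25*28 = 700)
v(s) = 5/(-2 - 30*s) (v(s) = 5/(-2 + (-31*s + s)) = 5/(-2 - 30*s))
O = 1195605/1708 (O = -5/(2 + 30*(-57)) + 700 = -5/(2 - 1710) + 700 = -5/(-1708) + 700 = -5*(-1/1708) + 700 = 5/1708 + 700 = 1195605/1708 ≈ 700.00)
(a(-52) + 2139) - O = (-90 + 2139) - 1*1195605/1708 = 2049 - 1195605/1708 = 2304087/1708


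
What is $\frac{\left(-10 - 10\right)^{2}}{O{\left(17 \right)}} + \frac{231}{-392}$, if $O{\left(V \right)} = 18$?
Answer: $\frac{10903}{504} \approx 21.633$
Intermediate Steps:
$\frac{\left(-10 - 10\right)^{2}}{O{\left(17 \right)}} + \frac{231}{-392} = \frac{\left(-10 - 10\right)^{2}}{18} + \frac{231}{-392} = \left(-20\right)^{2} \cdot \frac{1}{18} + 231 \left(- \frac{1}{392}\right) = 400 \cdot \frac{1}{18} - \frac{33}{56} = \frac{200}{9} - \frac{33}{56} = \frac{10903}{504}$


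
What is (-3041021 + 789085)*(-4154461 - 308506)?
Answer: 10050316054112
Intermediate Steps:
(-3041021 + 789085)*(-4154461 - 308506) = -2251936*(-4462967) = 10050316054112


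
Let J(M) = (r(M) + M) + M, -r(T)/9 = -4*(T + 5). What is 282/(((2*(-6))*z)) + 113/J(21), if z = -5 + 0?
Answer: 11774/2445 ≈ 4.8155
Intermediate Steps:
r(T) = 180 + 36*T (r(T) = -(-36)*(T + 5) = -(-36)*(5 + T) = -9*(-20 - 4*T) = 180 + 36*T)
z = -5
J(M) = 180 + 38*M (J(M) = ((180 + 36*M) + M) + M = (180 + 37*M) + M = 180 + 38*M)
282/(((2*(-6))*z)) + 113/J(21) = 282/(((2*(-6))*(-5))) + 113/(180 + 38*21) = 282/((-12*(-5))) + 113/(180 + 798) = 282/60 + 113/978 = 282*(1/60) + 113*(1/978) = 47/10 + 113/978 = 11774/2445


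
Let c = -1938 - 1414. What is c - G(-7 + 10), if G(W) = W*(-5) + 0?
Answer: -3337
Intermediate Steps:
G(W) = -5*W (G(W) = -5*W + 0 = -5*W)
c = -3352
c - G(-7 + 10) = -3352 - (-5)*(-7 + 10) = -3352 - (-5)*3 = -3352 - 1*(-15) = -3352 + 15 = -3337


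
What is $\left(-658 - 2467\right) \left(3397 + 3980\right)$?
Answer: $-23053125$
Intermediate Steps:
$\left(-658 - 2467\right) \left(3397 + 3980\right) = \left(-658 - 2467\right) 7377 = \left(-3125\right) 7377 = -23053125$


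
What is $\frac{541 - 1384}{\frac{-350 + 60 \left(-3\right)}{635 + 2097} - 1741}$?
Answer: $\frac{1151538}{2378471} \approx 0.48415$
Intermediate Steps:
$\frac{541 - 1384}{\frac{-350 + 60 \left(-3\right)}{635 + 2097} - 1741} = - \frac{843}{\frac{-350 - 180}{2732} - 1741} = - \frac{843}{\left(-530\right) \frac{1}{2732} - 1741} = - \frac{843}{- \frac{265}{1366} - 1741} = - \frac{843}{- \frac{2378471}{1366}} = \left(-843\right) \left(- \frac{1366}{2378471}\right) = \frac{1151538}{2378471}$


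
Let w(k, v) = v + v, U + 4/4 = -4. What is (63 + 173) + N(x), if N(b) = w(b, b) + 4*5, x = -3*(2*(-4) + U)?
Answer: 334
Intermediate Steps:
U = -5 (U = -1 - 4 = -5)
x = 39 (x = -3*(2*(-4) - 5) = -3*(-8 - 5) = -3*(-13) = 39)
w(k, v) = 2*v
N(b) = 20 + 2*b (N(b) = 2*b + 4*5 = 2*b + 20 = 20 + 2*b)
(63 + 173) + N(x) = (63 + 173) + (20 + 2*39) = 236 + (20 + 78) = 236 + 98 = 334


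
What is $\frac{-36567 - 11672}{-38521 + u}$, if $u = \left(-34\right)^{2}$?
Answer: $\frac{48239}{37365} \approx 1.291$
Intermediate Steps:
$u = 1156$
$\frac{-36567 - 11672}{-38521 + u} = \frac{-36567 - 11672}{-38521 + 1156} = - \frac{48239}{-37365} = \left(-48239\right) \left(- \frac{1}{37365}\right) = \frac{48239}{37365}$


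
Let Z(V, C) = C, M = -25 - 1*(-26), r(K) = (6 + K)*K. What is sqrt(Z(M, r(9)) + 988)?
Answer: sqrt(1123) ≈ 33.511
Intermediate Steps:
r(K) = K*(6 + K)
M = 1 (M = -25 + 26 = 1)
sqrt(Z(M, r(9)) + 988) = sqrt(9*(6 + 9) + 988) = sqrt(9*15 + 988) = sqrt(135 + 988) = sqrt(1123)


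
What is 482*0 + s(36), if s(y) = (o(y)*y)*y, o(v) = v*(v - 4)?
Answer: 1492992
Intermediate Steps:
o(v) = v*(-4 + v)
s(y) = y³*(-4 + y) (s(y) = ((y*(-4 + y))*y)*y = (y²*(-4 + y))*y = y³*(-4 + y))
482*0 + s(36) = 482*0 + 36³*(-4 + 36) = 0 + 46656*32 = 0 + 1492992 = 1492992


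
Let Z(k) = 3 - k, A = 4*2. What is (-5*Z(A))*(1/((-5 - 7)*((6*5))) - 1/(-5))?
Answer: 355/72 ≈ 4.9306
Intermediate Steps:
A = 8
(-5*Z(A))*(1/((-5 - 7)*((6*5))) - 1/(-5)) = (-5*(3 - 1*8))*(1/((-5 - 7)*((6*5))) - 1/(-5)) = (-5*(3 - 8))*(1/(-12*30) - 1*(-1/5)) = (-5*(-5))*(-1/12*1/30 + 1/5) = 25*(-1/360 + 1/5) = 25*(71/360) = 355/72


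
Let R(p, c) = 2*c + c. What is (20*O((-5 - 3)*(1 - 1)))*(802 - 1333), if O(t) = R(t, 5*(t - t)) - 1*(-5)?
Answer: -53100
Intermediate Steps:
R(p, c) = 3*c
O(t) = 5 (O(t) = 3*(5*(t - t)) - 1*(-5) = 3*(5*0) + 5 = 3*0 + 5 = 0 + 5 = 5)
(20*O((-5 - 3)*(1 - 1)))*(802 - 1333) = (20*5)*(802 - 1333) = 100*(-531) = -53100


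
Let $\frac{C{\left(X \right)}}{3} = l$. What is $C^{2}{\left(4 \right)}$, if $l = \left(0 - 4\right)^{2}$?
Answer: $2304$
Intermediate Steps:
$l = 16$ ($l = \left(-4\right)^{2} = 16$)
$C{\left(X \right)} = 48$ ($C{\left(X \right)} = 3 \cdot 16 = 48$)
$C^{2}{\left(4 \right)} = 48^{2} = 2304$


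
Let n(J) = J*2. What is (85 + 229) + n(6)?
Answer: 326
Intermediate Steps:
n(J) = 2*J
(85 + 229) + n(6) = (85 + 229) + 2*6 = 314 + 12 = 326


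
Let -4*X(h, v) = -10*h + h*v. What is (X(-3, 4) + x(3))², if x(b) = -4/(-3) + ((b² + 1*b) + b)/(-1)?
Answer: 11881/36 ≈ 330.03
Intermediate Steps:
x(b) = 4/3 - b² - 2*b (x(b) = -4*(-⅓) + ((b² + b) + b)*(-1) = 4/3 + ((b + b²) + b)*(-1) = 4/3 + (b² + 2*b)*(-1) = 4/3 + (-b² - 2*b) = 4/3 - b² - 2*b)
X(h, v) = 5*h/2 - h*v/4 (X(h, v) = -(-10*h + h*v)/4 = 5*h/2 - h*v/4)
(X(-3, 4) + x(3))² = ((¼)*(-3)*(10 - 1*4) + (4/3 - 1*3² - 2*3))² = ((¼)*(-3)*(10 - 4) + (4/3 - 1*9 - 6))² = ((¼)*(-3)*6 + (4/3 - 9 - 6))² = (-9/2 - 41/3)² = (-109/6)² = 11881/36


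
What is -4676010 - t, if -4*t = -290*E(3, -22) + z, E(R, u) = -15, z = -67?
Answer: -18699757/4 ≈ -4.6749e+6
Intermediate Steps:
t = -4283/4 (t = -(-290*(-15) - 67)/4 = -(4350 - 67)/4 = -¼*4283 = -4283/4 ≈ -1070.8)
-4676010 - t = -4676010 - 1*(-4283/4) = -4676010 + 4283/4 = -18699757/4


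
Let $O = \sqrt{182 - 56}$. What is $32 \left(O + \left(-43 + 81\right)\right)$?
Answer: $1216 + 96 \sqrt{14} \approx 1575.2$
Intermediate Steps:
$O = 3 \sqrt{14}$ ($O = \sqrt{126} = 3 \sqrt{14} \approx 11.225$)
$32 \left(O + \left(-43 + 81\right)\right) = 32 \left(3 \sqrt{14} + \left(-43 + 81\right)\right) = 32 \left(3 \sqrt{14} + 38\right) = 32 \left(38 + 3 \sqrt{14}\right) = 1216 + 96 \sqrt{14}$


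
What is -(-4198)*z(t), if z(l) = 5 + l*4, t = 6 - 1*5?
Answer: 37782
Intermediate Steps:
t = 1 (t = 6 - 5 = 1)
z(l) = 5 + 4*l
-(-4198)*z(t) = -(-4198)*(5 + 4*1) = -(-4198)*(5 + 4) = -(-4198)*9 = -1*(-37782) = 37782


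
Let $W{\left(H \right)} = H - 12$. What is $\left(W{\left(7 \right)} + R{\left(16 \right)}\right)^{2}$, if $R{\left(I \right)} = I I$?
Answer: $63001$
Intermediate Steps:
$W{\left(H \right)} = -12 + H$
$R{\left(I \right)} = I^{2}$
$\left(W{\left(7 \right)} + R{\left(16 \right)}\right)^{2} = \left(\left(-12 + 7\right) + 16^{2}\right)^{2} = \left(-5 + 256\right)^{2} = 251^{2} = 63001$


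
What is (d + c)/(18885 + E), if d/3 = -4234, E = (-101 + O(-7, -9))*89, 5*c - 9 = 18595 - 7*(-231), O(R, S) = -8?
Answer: -43289/45920 ≈ -0.94271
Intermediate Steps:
c = 20221/5 (c = 9/5 + (18595 - 7*(-231))/5 = 9/5 + (18595 + 1617)/5 = 9/5 + (⅕)*20212 = 9/5 + 20212/5 = 20221/5 ≈ 4044.2)
E = -9701 (E = (-101 - 8)*89 = -109*89 = -9701)
d = -12702 (d = 3*(-4234) = -12702)
(d + c)/(18885 + E) = (-12702 + 20221/5)/(18885 - 9701) = -43289/5/9184 = -43289/5*1/9184 = -43289/45920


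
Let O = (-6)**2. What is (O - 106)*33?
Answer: -2310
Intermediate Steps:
O = 36
(O - 106)*33 = (36 - 106)*33 = -70*33 = -2310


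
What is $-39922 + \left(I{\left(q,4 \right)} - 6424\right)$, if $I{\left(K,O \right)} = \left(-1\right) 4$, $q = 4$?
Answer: $-46350$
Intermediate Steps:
$I{\left(K,O \right)} = -4$
$-39922 + \left(I{\left(q,4 \right)} - 6424\right) = -39922 - 6428 = -46350$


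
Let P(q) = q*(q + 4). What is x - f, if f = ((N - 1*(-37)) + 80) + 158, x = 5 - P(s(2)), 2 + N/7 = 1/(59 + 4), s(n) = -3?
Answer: -2278/9 ≈ -253.11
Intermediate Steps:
P(q) = q*(4 + q)
N = -125/9 (N = -14 + 7/(59 + 4) = -14 + 7/63 = -14 + 7*(1/63) = -14 + ⅑ = -125/9 ≈ -13.889)
x = 8 (x = 5 - (-3)*(4 - 3) = 5 - (-3) = 5 - 1*(-3) = 5 + 3 = 8)
f = 2350/9 (f = ((-125/9 - 1*(-37)) + 80) + 158 = ((-125/9 + 37) + 80) + 158 = (208/9 + 80) + 158 = 928/9 + 158 = 2350/9 ≈ 261.11)
x - f = 8 - 1*2350/9 = 8 - 2350/9 = -2278/9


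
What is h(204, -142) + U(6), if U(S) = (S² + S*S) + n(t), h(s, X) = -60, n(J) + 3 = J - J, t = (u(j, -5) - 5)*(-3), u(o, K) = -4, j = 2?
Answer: 9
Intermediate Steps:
t = 27 (t = (-4 - 5)*(-3) = -9*(-3) = 27)
n(J) = -3 (n(J) = -3 + (J - J) = -3 + 0 = -3)
U(S) = -3 + 2*S² (U(S) = (S² + S*S) - 3 = (S² + S²) - 3 = 2*S² - 3 = -3 + 2*S²)
h(204, -142) + U(6) = -60 + (-3 + 2*6²) = -60 + (-3 + 2*36) = -60 + (-3 + 72) = -60 + 69 = 9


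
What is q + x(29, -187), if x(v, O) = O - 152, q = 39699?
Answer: 39360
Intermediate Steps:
x(v, O) = -152 + O
q + x(29, -187) = 39699 + (-152 - 187) = 39699 - 339 = 39360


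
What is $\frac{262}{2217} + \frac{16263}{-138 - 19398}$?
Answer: $- \frac{10312213}{14437104} \approx -0.71428$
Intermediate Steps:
$\frac{262}{2217} + \frac{16263}{-138 - 19398} = 262 \cdot \frac{1}{2217} + \frac{16263}{-138 - 19398} = \frac{262}{2217} + \frac{16263}{-19536} = \frac{262}{2217} + 16263 \left(- \frac{1}{19536}\right) = \frac{262}{2217} - \frac{5421}{6512} = - \frac{10312213}{14437104}$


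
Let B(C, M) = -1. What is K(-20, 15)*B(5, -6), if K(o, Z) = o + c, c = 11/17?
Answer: 329/17 ≈ 19.353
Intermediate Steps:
c = 11/17 (c = 11*(1/17) = 11/17 ≈ 0.64706)
K(o, Z) = 11/17 + o (K(o, Z) = o + 11/17 = 11/17 + o)
K(-20, 15)*B(5, -6) = (11/17 - 20)*(-1) = -329/17*(-1) = 329/17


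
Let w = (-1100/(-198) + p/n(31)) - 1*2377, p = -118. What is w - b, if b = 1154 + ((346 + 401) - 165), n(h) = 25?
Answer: -925237/225 ≈ -4112.2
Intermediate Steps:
b = 1736 (b = 1154 + (747 - 165) = 1154 + 582 = 1736)
w = -534637/225 (w = (-1100/(-198) - 118/25) - 1*2377 = (-1100*(-1/198) - 118*1/25) - 2377 = (50/9 - 118/25) - 2377 = 188/225 - 2377 = -534637/225 ≈ -2376.2)
w - b = -534637/225 - 1*1736 = -534637/225 - 1736 = -925237/225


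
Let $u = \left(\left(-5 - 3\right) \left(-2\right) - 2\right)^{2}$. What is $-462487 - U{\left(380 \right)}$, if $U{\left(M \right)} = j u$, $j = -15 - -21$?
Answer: $-463663$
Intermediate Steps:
$j = 6$ ($j = -15 + 21 = 6$)
$u = 196$ ($u = \left(\left(-8\right) \left(-2\right) - 2\right)^{2} = \left(16 - 2\right)^{2} = 14^{2} = 196$)
$U{\left(M \right)} = 1176$ ($U{\left(M \right)} = 6 \cdot 196 = 1176$)
$-462487 - U{\left(380 \right)} = -462487 - 1176 = -463663$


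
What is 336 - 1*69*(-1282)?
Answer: 88794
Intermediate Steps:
336 - 1*69*(-1282) = 336 - 69*(-1282) = 336 + 88458 = 88794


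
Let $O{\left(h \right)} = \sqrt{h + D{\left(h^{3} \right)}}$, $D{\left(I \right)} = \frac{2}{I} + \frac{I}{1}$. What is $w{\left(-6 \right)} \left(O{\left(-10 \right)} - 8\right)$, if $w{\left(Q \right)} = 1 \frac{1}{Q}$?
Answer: $\frac{4}{3} - \frac{i \sqrt{2525005}}{300} \approx 1.3333 - 5.2968 i$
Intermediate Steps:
$D{\left(I \right)} = I + \frac{2}{I}$ ($D{\left(I \right)} = \frac{2}{I} + I 1 = \frac{2}{I} + I = I + \frac{2}{I}$)
$w{\left(Q \right)} = \frac{1}{Q}$
$O{\left(h \right)} = \sqrt{h + h^{3} + \frac{2}{h^{3}}}$ ($O{\left(h \right)} = \sqrt{h + \left(h^{3} + \frac{2}{h^{3}}\right)} = \sqrt{h + h^{3} + \frac{2}{h^{3}}}$)
$w{\left(-6 \right)} \left(O{\left(-10 \right)} - 8\right) = \frac{\sqrt{-10 + \left(-10\right)^{3} + \frac{2}{-1000}} - 8}{-6} = - \frac{\sqrt{-10 - 1000 + 2 \left(- \frac{1}{1000}\right)} - 8}{6} = - \frac{\sqrt{-10 - 1000 - \frac{1}{500}} - 8}{6} = - \frac{\sqrt{- \frac{505001}{500}} - 8}{6} = - \frac{\frac{i \sqrt{2525005}}{50} - 8}{6} = - \frac{-8 + \frac{i \sqrt{2525005}}{50}}{6} = \frac{4}{3} - \frac{i \sqrt{2525005}}{300}$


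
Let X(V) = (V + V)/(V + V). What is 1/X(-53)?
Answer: 1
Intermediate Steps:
X(V) = 1 (X(V) = (2*V)/((2*V)) = (2*V)*(1/(2*V)) = 1)
1/X(-53) = 1/1 = 1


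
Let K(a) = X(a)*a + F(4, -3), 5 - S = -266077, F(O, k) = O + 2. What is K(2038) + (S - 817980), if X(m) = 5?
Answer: -541702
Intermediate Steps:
F(O, k) = 2 + O
S = 266082 (S = 5 - 1*(-266077) = 5 + 266077 = 266082)
K(a) = 6 + 5*a (K(a) = 5*a + (2 + 4) = 5*a + 6 = 6 + 5*a)
K(2038) + (S - 817980) = (6 + 5*2038) + (266082 - 817980) = (6 + 10190) - 551898 = 10196 - 551898 = -541702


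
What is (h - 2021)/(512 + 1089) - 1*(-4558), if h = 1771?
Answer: 7297108/1601 ≈ 4557.8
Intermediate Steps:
(h - 2021)/(512 + 1089) - 1*(-4558) = (1771 - 2021)/(512 + 1089) - 1*(-4558) = -250/1601 + 4558 = 7297108/1601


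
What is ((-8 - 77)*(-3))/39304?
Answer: 15/2312 ≈ 0.0064879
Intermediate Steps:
((-8 - 77)*(-3))/39304 = -85*(-3)*(1/39304) = 255*(1/39304) = 15/2312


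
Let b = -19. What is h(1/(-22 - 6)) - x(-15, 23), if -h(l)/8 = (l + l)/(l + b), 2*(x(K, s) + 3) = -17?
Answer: 12227/1066 ≈ 11.470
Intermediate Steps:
x(K, s) = -23/2 (x(K, s) = -3 + (½)*(-17) = -3 - 17/2 = -23/2)
h(l) = -16*l/(-19 + l) (h(l) = -8*(l + l)/(l - 19) = -8*2*l/(-19 + l) = -16*l/(-19 + l))
h(1/(-22 - 6)) - x(-15, 23) = -16/((-22 - 6)*(-19 + 1/(-22 - 6))) - 1*(-23/2) = -16/(-28*(-19 + 1/(-28))) + 23/2 = -16*(-1/28)/(-19 - 1/28) + 23/2 = -16*(-1/28)/(-533/28) + 23/2 = -16*(-1/28)*(-28/533) + 23/2 = -16/533 + 23/2 = 12227/1066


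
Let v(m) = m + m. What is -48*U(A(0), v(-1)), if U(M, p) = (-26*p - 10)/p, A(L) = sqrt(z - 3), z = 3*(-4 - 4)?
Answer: 1008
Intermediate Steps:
z = -24 (z = 3*(-8) = -24)
v(m) = 2*m
A(L) = 3*I*sqrt(3) (A(L) = sqrt(-24 - 3) = sqrt(-27) = 3*I*sqrt(3))
U(M, p) = (-10 - 26*p)/p
-48*U(A(0), v(-1)) = -48*(-26 - 10/(2*(-1))) = -48*(-26 - 10/(-2)) = -48*(-26 - 10*(-1/2)) = -48*(-26 + 5) = -48*(-21) = 1008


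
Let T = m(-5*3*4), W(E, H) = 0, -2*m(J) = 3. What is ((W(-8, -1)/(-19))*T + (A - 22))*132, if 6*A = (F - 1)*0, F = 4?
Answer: -2904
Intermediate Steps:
m(J) = -3/2 (m(J) = -½*3 = -3/2)
A = 0 (A = ((4 - 1)*0)/6 = (3*0)/6 = (⅙)*0 = 0)
T = -3/2 ≈ -1.5000
((W(-8, -1)/(-19))*T + (A - 22))*132 = ((0/(-19))*(-3/2) + (0 - 22))*132 = ((0*(-1/19))*(-3/2) - 22)*132 = (0*(-3/2) - 22)*132 = (0 - 22)*132 = -22*132 = -2904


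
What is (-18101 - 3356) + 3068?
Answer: -18389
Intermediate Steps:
(-18101 - 3356) + 3068 = -21457 + 3068 = -18389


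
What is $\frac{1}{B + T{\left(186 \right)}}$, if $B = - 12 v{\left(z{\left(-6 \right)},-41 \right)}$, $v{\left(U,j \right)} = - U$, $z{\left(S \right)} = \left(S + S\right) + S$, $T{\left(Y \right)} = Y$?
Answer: $- \frac{1}{30} \approx -0.033333$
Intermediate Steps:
$z{\left(S \right)} = 3 S$ ($z{\left(S \right)} = 2 S + S = 3 S$)
$B = -216$ ($B = - 12 \left(- 3 \left(-6\right)\right) = - 12 \left(\left(-1\right) \left(-18\right)\right) = \left(-12\right) 18 = -216$)
$\frac{1}{B + T{\left(186 \right)}} = \frac{1}{-216 + 186} = \frac{1}{-30} = - \frac{1}{30}$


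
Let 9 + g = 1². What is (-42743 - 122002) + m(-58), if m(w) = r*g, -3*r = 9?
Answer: -164721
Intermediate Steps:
r = -3 (r = -⅓*9 = -3)
g = -8 (g = -9 + 1² = -9 + 1 = -8)
m(w) = 24 (m(w) = -3*(-8) = 24)
(-42743 - 122002) + m(-58) = (-42743 - 122002) + 24 = -164745 + 24 = -164721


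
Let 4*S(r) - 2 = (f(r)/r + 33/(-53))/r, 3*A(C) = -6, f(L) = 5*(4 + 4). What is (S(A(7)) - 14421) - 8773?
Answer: -9832951/424 ≈ -23191.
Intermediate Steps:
f(L) = 40 (f(L) = 5*8 = 40)
A(C) = -2 (A(C) = (1/3)*(-6) = -2)
S(r) = 1/2 + (-33/53 + 40/r)/(4*r) (S(r) = 1/2 + ((40/r + 33/(-53))/r)/4 = 1/2 + ((40/r + 33*(-1/53))/r)/4 = 1/2 + ((40/r - 33/53)/r)/4 = 1/2 + ((-33/53 + 40/r)/r)/4 = 1/2 + (-33/53 + 40/r)/(4*r))
(S(A(7)) - 14421) - 8773 = ((1/2 + 10/(-2)**2 - 33/212/(-2)) - 14421) - 8773 = ((1/2 + 10*(1/4) - 33/212*(-1/2)) - 14421) - 8773 = ((1/2 + 5/2 + 33/424) - 14421) - 8773 = (1305/424 - 14421) - 8773 = -6113199/424 - 8773 = -9832951/424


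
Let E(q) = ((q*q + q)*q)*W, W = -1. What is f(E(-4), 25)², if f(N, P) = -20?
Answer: 400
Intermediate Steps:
E(q) = -q*(q + q²) (E(q) = ((q*q + q)*q)*(-1) = ((q² + q)*q)*(-1) = ((q + q²)*q)*(-1) = (q*(q + q²))*(-1) = -q*(q + q²))
f(E(-4), 25)² = (-20)² = 400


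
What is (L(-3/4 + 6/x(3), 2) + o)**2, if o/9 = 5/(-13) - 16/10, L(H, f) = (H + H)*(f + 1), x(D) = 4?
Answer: 3017169/16900 ≈ 178.53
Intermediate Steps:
L(H, f) = 2*H*(1 + f) (L(H, f) = (2*H)*(1 + f) = 2*H*(1 + f))
o = -1161/65 (o = 9*(5/(-13) - 16/10) = 9*(5*(-1/13) - 16*1/10) = 9*(-5/13 - 8/5) = 9*(-129/65) = -1161/65 ≈ -17.862)
(L(-3/4 + 6/x(3), 2) + o)**2 = (2*(-3/4 + 6/4)*(1 + 2) - 1161/65)**2 = (2*(-3*1/4 + 6*(1/4))*3 - 1161/65)**2 = (2*(-3/4 + 3/2)*3 - 1161/65)**2 = (2*(3/4)*3 - 1161/65)**2 = (9/2 - 1161/65)**2 = (-1737/130)**2 = 3017169/16900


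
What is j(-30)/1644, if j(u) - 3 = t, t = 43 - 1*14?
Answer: 8/411 ≈ 0.019465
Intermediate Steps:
t = 29 (t = 43 - 14 = 29)
j(u) = 32 (j(u) = 3 + 29 = 32)
j(-30)/1644 = 32/1644 = 32*(1/1644) = 8/411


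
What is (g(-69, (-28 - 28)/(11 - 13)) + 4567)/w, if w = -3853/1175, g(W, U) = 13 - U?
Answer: -5348600/3853 ≈ -1388.2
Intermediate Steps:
w = -3853/1175 (w = -3853*1/1175 = -3853/1175 ≈ -3.2791)
(g(-69, (-28 - 28)/(11 - 13)) + 4567)/w = ((13 - (-28 - 28)/(11 - 13)) + 4567)/(-3853/1175) = ((13 - (-56)/(-2)) + 4567)*(-1175/3853) = ((13 - (-56)*(-1)/2) + 4567)*(-1175/3853) = ((13 - 1*28) + 4567)*(-1175/3853) = ((13 - 28) + 4567)*(-1175/3853) = (-15 + 4567)*(-1175/3853) = 4552*(-1175/3853) = -5348600/3853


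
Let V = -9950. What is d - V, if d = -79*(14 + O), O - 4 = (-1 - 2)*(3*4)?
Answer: 11372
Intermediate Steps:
O = -32 (O = 4 + (-1 - 2)*(3*4) = 4 - 3*12 = 4 - 36 = -32)
d = 1422 (d = -79*(14 - 32) = -79*(-18) = 1422)
d - V = 1422 - 1*(-9950) = 1422 + 9950 = 11372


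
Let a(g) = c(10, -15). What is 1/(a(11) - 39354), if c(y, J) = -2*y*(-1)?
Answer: -1/39334 ≈ -2.5423e-5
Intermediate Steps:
c(y, J) = 2*y
a(g) = 20 (a(g) = 2*10 = 20)
1/(a(11) - 39354) = 1/(20 - 39354) = 1/(-39334) = -1/39334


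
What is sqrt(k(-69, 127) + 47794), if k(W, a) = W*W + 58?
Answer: sqrt(52613) ≈ 229.38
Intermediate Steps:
k(W, a) = 58 + W**2 (k(W, a) = W**2 + 58 = 58 + W**2)
sqrt(k(-69, 127) + 47794) = sqrt((58 + (-69)**2) + 47794) = sqrt((58 + 4761) + 47794) = sqrt(4819 + 47794) = sqrt(52613)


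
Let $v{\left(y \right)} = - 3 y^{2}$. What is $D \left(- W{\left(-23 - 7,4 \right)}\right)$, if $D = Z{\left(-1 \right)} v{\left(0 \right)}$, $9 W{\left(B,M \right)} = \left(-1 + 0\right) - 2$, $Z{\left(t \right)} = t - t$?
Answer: $0$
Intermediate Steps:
$Z{\left(t \right)} = 0$
$W{\left(B,M \right)} = - \frac{1}{3}$ ($W{\left(B,M \right)} = \frac{\left(-1 + 0\right) - 2}{9} = \frac{-1 - 2}{9} = \frac{1}{9} \left(-3\right) = - \frac{1}{3}$)
$D = 0$ ($D = 0 \left(- 3 \cdot 0^{2}\right) = 0 \left(\left(-3\right) 0\right) = 0 \cdot 0 = 0$)
$D \left(- W{\left(-23 - 7,4 \right)}\right) = 0 \left(\left(-1\right) \left(- \frac{1}{3}\right)\right) = 0 \cdot \frac{1}{3} = 0$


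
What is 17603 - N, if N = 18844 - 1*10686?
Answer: 9445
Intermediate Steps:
N = 8158 (N = 18844 - 10686 = 8158)
17603 - N = 17603 - 1*8158 = 17603 - 8158 = 9445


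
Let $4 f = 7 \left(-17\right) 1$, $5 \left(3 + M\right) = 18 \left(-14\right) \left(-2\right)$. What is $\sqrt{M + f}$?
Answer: $\frac{\sqrt{6805}}{10} \approx 8.2492$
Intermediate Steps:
$M = \frac{489}{5}$ ($M = -3 + \frac{18 \left(-14\right) \left(-2\right)}{5} = -3 + \frac{\left(-252\right) \left(-2\right)}{5} = -3 + \frac{1}{5} \cdot 504 = -3 + \frac{504}{5} = \frac{489}{5} \approx 97.8$)
$f = - \frac{119}{4}$ ($f = \frac{7 \left(-17\right) 1}{4} = \frac{\left(-119\right) 1}{4} = \frac{1}{4} \left(-119\right) = - \frac{119}{4} \approx -29.75$)
$\sqrt{M + f} = \sqrt{\frac{489}{5} - \frac{119}{4}} = \sqrt{\frac{1361}{20}} = \frac{\sqrt{6805}}{10}$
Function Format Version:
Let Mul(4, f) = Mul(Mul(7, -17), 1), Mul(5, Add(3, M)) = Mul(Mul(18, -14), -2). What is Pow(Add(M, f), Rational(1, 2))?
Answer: Mul(Rational(1, 10), Pow(6805, Rational(1, 2))) ≈ 8.2492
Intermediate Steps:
M = Rational(489, 5) (M = Add(-3, Mul(Rational(1, 5), Mul(Mul(18, -14), -2))) = Add(-3, Mul(Rational(1, 5), Mul(-252, -2))) = Add(-3, Mul(Rational(1, 5), 504)) = Add(-3, Rational(504, 5)) = Rational(489, 5) ≈ 97.800)
f = Rational(-119, 4) (f = Mul(Rational(1, 4), Mul(Mul(7, -17), 1)) = Mul(Rational(1, 4), Mul(-119, 1)) = Mul(Rational(1, 4), -119) = Rational(-119, 4) ≈ -29.750)
Pow(Add(M, f), Rational(1, 2)) = Pow(Add(Rational(489, 5), Rational(-119, 4)), Rational(1, 2)) = Pow(Rational(1361, 20), Rational(1, 2)) = Mul(Rational(1, 10), Pow(6805, Rational(1, 2)))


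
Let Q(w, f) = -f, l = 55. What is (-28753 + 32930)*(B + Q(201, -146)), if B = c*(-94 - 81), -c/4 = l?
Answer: 161424342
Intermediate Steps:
c = -220 (c = -4*55 = -220)
B = 38500 (B = -220*(-94 - 81) = -220*(-175) = 38500)
(-28753 + 32930)*(B + Q(201, -146)) = (-28753 + 32930)*(38500 - 1*(-146)) = 4177*(38500 + 146) = 4177*38646 = 161424342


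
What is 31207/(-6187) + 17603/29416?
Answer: -809075351/181996792 ≈ -4.4455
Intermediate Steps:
31207/(-6187) + 17603/29416 = 31207*(-1/6187) + 17603*(1/29416) = -31207/6187 + 17603/29416 = -809075351/181996792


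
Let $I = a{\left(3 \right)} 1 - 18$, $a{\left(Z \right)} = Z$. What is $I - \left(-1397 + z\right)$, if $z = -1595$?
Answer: $2977$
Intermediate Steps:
$I = -15$ ($I = 3 \cdot 1 - 18 = 3 - 18 = -15$)
$I - \left(-1397 + z\right) = -15 - \left(-1397 - 1595\right) = -15 - -2992 = -15 + 2992 = 2977$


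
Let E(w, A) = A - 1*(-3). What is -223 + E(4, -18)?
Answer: -238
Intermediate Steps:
E(w, A) = 3 + A (E(w, A) = A + 3 = 3 + A)
-223 + E(4, -18) = -223 + (3 - 18) = -223 - 15 = -238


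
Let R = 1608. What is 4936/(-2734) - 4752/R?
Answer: -436022/91589 ≈ -4.7606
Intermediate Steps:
4936/(-2734) - 4752/R = 4936/(-2734) - 4752/1608 = 4936*(-1/2734) - 4752*1/1608 = -2468/1367 - 198/67 = -436022/91589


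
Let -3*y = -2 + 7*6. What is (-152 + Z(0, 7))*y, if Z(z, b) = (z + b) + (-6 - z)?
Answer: 6040/3 ≈ 2013.3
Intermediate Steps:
Z(z, b) = -6 + b (Z(z, b) = (b + z) + (-6 - z) = -6 + b)
y = -40/3 (y = -(-2 + 7*6)/3 = -(-2 + 42)/3 = -⅓*40 = -40/3 ≈ -13.333)
(-152 + Z(0, 7))*y = (-152 + (-6 + 7))*(-40/3) = (-152 + 1)*(-40/3) = -151*(-40/3) = 6040/3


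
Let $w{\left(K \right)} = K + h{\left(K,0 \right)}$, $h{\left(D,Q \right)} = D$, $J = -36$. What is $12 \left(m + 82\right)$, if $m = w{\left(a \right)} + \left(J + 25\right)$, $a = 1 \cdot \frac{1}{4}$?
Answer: $858$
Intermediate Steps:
$a = \frac{1}{4}$ ($a = 1 \cdot \frac{1}{4} = \frac{1}{4} \approx 0.25$)
$w{\left(K \right)} = 2 K$ ($w{\left(K \right)} = K + K = 2 K$)
$m = - \frac{21}{2}$ ($m = 2 \cdot \frac{1}{4} + \left(-36 + 25\right) = \frac{1}{2} - 11 = - \frac{21}{2} \approx -10.5$)
$12 \left(m + 82\right) = 12 \left(- \frac{21}{2} + 82\right) = 12 \cdot \frac{143}{2} = 858$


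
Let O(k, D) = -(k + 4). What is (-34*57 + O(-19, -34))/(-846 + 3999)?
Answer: -641/1051 ≈ -0.60990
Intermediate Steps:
O(k, D) = -4 - k (O(k, D) = -(4 + k) = -4 - k)
(-34*57 + O(-19, -34))/(-846 + 3999) = (-34*57 + (-4 - 1*(-19)))/(-846 + 3999) = (-1938 + (-4 + 19))/3153 = (-1938 + 15)*(1/3153) = -1923*1/3153 = -641/1051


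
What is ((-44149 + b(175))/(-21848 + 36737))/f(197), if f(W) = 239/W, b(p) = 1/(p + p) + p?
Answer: -3032007103/1245464850 ≈ -2.4344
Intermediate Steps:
b(p) = p + 1/(2*p) (b(p) = 1/(2*p) + p = p + 1/(2*p))
((-44149 + b(175))/(-21848 + 36737))/f(197) = ((-44149 + (175 + (½)/175))/(-21848 + 36737))/((239/197)) = ((-44149 + (175 + (½)*(1/175)))/14889)/((239*(1/197))) = ((-44149 + (175 + 1/350))*(1/14889))/(239/197) = ((-44149 + 61251/350)*(1/14889))*(197/239) = -15390899/350*1/14889*(197/239) = -15390899/5211150*197/239 = -3032007103/1245464850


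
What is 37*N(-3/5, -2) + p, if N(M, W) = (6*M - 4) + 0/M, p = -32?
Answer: -1566/5 ≈ -313.20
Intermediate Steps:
N(M, W) = -4 + 6*M (N(M, W) = (-4 + 6*M) + 0 = -4 + 6*M)
37*N(-3/5, -2) + p = 37*(-4 + 6*(-3/5)) - 32 = 37*(-4 + 6*(-3*⅕)) - 32 = 37*(-4 + 6*(-⅗)) - 32 = 37*(-4 - 18/5) - 32 = 37*(-38/5) - 32 = -1406/5 - 32 = -1566/5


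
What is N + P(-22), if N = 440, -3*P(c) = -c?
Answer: 1298/3 ≈ 432.67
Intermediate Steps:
P(c) = c/3 (P(c) = -(-1)*c/3 = c/3)
N + P(-22) = 440 + (⅓)*(-22) = 440 - 22/3 = 1298/3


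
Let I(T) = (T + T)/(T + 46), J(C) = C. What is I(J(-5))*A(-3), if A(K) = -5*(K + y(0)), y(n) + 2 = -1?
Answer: -300/41 ≈ -7.3171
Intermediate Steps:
y(n) = -3 (y(n) = -2 - 1 = -3)
I(T) = 2*T/(46 + T) (I(T) = (2*T)/(46 + T) = 2*T/(46 + T))
A(K) = 15 - 5*K (A(K) = -5*(K - 3) = -5*(-3 + K) = 15 - 5*K)
I(J(-5))*A(-3) = (2*(-5)/(46 - 5))*(15 - 5*(-3)) = (2*(-5)/41)*(15 + 15) = (2*(-5)*(1/41))*30 = -10/41*30 = -300/41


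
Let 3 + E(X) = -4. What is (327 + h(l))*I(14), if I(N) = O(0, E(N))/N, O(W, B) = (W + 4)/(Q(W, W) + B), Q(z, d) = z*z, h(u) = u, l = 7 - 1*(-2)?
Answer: -96/7 ≈ -13.714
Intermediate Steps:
l = 9 (l = 7 + 2 = 9)
Q(z, d) = z**2
E(X) = -7 (E(X) = -3 - 4 = -7)
O(W, B) = (4 + W)/(B + W**2) (O(W, B) = (W + 4)/(W**2 + B) = (4 + W)/(B + W**2))
I(N) = -4/(7*N) (I(N) = ((4 + 0)/(-7 + 0**2))/N = (4/(-7 + 0))/N = (4/(-7))/N = (-1/7*4)/N = -4/(7*N))
(327 + h(l))*I(14) = (327 + 9)*(-4/7/14) = 336*(-4/7*1/14) = 336*(-2/49) = -96/7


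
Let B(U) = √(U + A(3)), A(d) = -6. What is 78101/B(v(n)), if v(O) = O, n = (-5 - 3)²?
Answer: 78101*√58/58 ≈ 10255.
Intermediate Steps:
n = 64 (n = (-8)² = 64)
B(U) = √(-6 + U) (B(U) = √(U - 6) = √(-6 + U))
78101/B(v(n)) = 78101/(√(-6 + 64)) = 78101/(√58) = 78101*(√58/58) = 78101*√58/58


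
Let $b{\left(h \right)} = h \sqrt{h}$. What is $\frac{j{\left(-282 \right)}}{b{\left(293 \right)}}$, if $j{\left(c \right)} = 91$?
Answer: $\frac{91 \sqrt{293}}{85849} \approx 0.018144$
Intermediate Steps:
$b{\left(h \right)} = h^{\frac{3}{2}}$
$\frac{j{\left(-282 \right)}}{b{\left(293 \right)}} = \frac{91}{293^{\frac{3}{2}}} = \frac{91}{293 \sqrt{293}} = 91 \frac{\sqrt{293}}{85849} = \frac{91 \sqrt{293}}{85849}$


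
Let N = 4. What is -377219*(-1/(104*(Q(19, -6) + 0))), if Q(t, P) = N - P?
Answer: 377219/1040 ≈ 362.71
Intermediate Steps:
Q(t, P) = 4 - P
-377219*(-1/(104*(Q(19, -6) + 0))) = -377219*(-1/(104*((4 - 1*(-6)) + 0))) = -377219*(-1/(104*((4 + 6) + 0))) = -377219*(-1/(104*(10 + 0))) = -377219/((-104*10)) = -377219/(-1040) = -377219*(-1/1040) = 377219/1040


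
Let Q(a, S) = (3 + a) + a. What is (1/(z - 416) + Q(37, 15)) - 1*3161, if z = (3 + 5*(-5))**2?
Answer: -209711/68 ≈ -3084.0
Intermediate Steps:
z = 484 (z = (3 - 25)**2 = (-22)**2 = 484)
Q(a, S) = 3 + 2*a
(1/(z - 416) + Q(37, 15)) - 1*3161 = (1/(484 - 416) + (3 + 2*37)) - 1*3161 = (1/68 + (3 + 74)) - 3161 = (1/68 + 77) - 3161 = 5237/68 - 3161 = -209711/68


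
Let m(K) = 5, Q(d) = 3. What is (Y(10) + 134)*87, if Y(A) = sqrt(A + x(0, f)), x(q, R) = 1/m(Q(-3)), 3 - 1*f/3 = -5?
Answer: 11658 + 87*sqrt(255)/5 ≈ 11936.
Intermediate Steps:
f = 24 (f = 9 - 3*(-5) = 9 + 15 = 24)
x(q, R) = 1/5
Y(A) = sqrt(1/5 + A) (Y(A) = sqrt(A + 1/5) = sqrt(1/5 + A))
(Y(10) + 134)*87 = (sqrt(5 + 25*10)/5 + 134)*87 = (sqrt(5 + 250)/5 + 134)*87 = (sqrt(255)/5 + 134)*87 = (134 + sqrt(255)/5)*87 = 11658 + 87*sqrt(255)/5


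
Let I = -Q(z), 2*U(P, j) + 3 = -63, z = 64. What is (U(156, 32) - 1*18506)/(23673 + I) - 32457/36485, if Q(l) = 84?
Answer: -1442023588/860644665 ≈ -1.6755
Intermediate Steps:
U(P, j) = -33 (U(P, j) = -3/2 + (½)*(-63) = -3/2 - 63/2 = -33)
I = -84 (I = -1*84 = -84)
(U(156, 32) - 1*18506)/(23673 + I) - 32457/36485 = (-33 - 1*18506)/(23673 - 84) - 32457/36485 = (-33 - 18506)/23589 - 32457*1/36485 = -18539*1/23589 - 32457/36485 = -18539/23589 - 32457/36485 = -1442023588/860644665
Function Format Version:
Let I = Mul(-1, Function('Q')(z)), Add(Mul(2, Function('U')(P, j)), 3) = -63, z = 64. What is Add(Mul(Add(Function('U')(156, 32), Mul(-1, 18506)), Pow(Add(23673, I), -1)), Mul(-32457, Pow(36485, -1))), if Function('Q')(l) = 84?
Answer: Rational(-1442023588, 860644665) ≈ -1.6755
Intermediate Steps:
Function('U')(P, j) = -33 (Function('U')(P, j) = Add(Rational(-3, 2), Mul(Rational(1, 2), -63)) = Add(Rational(-3, 2), Rational(-63, 2)) = -33)
I = -84 (I = Mul(-1, 84) = -84)
Add(Mul(Add(Function('U')(156, 32), Mul(-1, 18506)), Pow(Add(23673, I), -1)), Mul(-32457, Pow(36485, -1))) = Add(Mul(Add(-33, Mul(-1, 18506)), Pow(Add(23673, -84), -1)), Mul(-32457, Pow(36485, -1))) = Add(Mul(Add(-33, -18506), Pow(23589, -1)), Mul(-32457, Rational(1, 36485))) = Add(Mul(-18539, Rational(1, 23589)), Rational(-32457, 36485)) = Add(Rational(-18539, 23589), Rational(-32457, 36485)) = Rational(-1442023588, 860644665)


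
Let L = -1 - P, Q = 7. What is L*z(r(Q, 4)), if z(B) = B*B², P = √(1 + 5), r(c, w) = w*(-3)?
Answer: 1728 + 1728*√6 ≈ 5960.7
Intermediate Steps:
r(c, w) = -3*w
P = √6 ≈ 2.4495
L = -1 - √6 ≈ -3.4495
z(B) = B³
L*z(r(Q, 4)) = (-1 - √6)*(-3*4)³ = (-1 - √6)*(-12)³ = (-1 - √6)*(-1728) = 1728 + 1728*√6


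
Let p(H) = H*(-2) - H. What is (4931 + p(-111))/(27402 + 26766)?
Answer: 658/6771 ≈ 0.097179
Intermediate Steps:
p(H) = -3*H (p(H) = -2*H - H = -3*H)
(4931 + p(-111))/(27402 + 26766) = (4931 - 3*(-111))/(27402 + 26766) = (4931 + 333)/54168 = 5264*(1/54168) = 658/6771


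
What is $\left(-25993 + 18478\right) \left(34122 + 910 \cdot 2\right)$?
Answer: $-270104130$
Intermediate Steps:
$\left(-25993 + 18478\right) \left(34122 + 910 \cdot 2\right) = - 7515 \left(34122 + 1820\right) = \left(-7515\right) 35942 = -270104130$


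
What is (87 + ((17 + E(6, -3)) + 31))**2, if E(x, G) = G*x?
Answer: 13689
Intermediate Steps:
(87 + ((17 + E(6, -3)) + 31))**2 = (87 + ((17 - 3*6) + 31))**2 = (87 + ((17 - 18) + 31))**2 = (87 + (-1 + 31))**2 = (87 + 30)**2 = 117**2 = 13689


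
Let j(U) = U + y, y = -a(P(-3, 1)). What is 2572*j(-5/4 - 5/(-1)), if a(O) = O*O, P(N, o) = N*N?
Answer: -198687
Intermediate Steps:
P(N, o) = N²
a(O) = O²
y = -81 (y = -((-3)²)² = -1*9² = -1*81 = -81)
j(U) = -81 + U (j(U) = U - 81 = -81 + U)
2572*j(-5/4 - 5/(-1)) = 2572*(-81 + (-5/4 - 5/(-1))) = 2572*(-81 + (-5*¼ - 5*(-1))) = 2572*(-81 + (-5/4 + 5)) = 2572*(-81 + 15/4) = 2572*(-309/4) = -198687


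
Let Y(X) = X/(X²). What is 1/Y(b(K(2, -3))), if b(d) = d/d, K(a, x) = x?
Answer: 1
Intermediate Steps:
b(d) = 1
Y(X) = 1/X (Y(X) = X/X² = 1/X)
1/Y(b(K(2, -3))) = 1/(1/1) = 1/1 = 1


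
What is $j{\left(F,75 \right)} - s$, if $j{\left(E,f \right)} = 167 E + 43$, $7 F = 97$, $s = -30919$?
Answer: $\frac{232933}{7} \approx 33276.0$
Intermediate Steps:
$F = \frac{97}{7}$ ($F = \frac{1}{7} \cdot 97 = \frac{97}{7} \approx 13.857$)
$j{\left(E,f \right)} = 43 + 167 E$
$j{\left(F,75 \right)} - s = \left(43 + 167 \cdot \frac{97}{7}\right) - -30919 = \left(43 + \frac{16199}{7}\right) + 30919 = \frac{16500}{7} + 30919 = \frac{232933}{7}$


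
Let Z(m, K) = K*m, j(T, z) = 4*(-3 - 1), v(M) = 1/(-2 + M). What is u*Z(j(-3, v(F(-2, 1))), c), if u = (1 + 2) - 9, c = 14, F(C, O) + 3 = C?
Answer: 1344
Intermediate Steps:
F(C, O) = -3 + C
j(T, z) = -16 (j(T, z) = 4*(-4) = -16)
u = -6 (u = 3 - 9 = -6)
u*Z(j(-3, v(F(-2, 1))), c) = -84*(-16) = -6*(-224) = 1344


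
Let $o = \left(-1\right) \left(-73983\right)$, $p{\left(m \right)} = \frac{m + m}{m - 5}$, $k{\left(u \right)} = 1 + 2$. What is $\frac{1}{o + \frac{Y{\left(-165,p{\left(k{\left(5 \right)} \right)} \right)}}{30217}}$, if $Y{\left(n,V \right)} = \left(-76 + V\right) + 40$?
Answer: $\frac{30217}{2235544272} \approx 1.3517 \cdot 10^{-5}$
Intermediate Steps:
$k{\left(u \right)} = 3$
$p{\left(m \right)} = \frac{2 m}{-5 + m}$
$Y{\left(n,V \right)} = -36 + V$
$o = 73983$
$\frac{1}{o + \frac{Y{\left(-165,p{\left(k{\left(5 \right)} \right)} \right)}}{30217}} = \frac{1}{73983 + \frac{-36 + 2 \cdot 3 \frac{1}{-5 + 3}}{30217}} = \frac{1}{73983 + \left(-36 + 2 \cdot 3 \frac{1}{-2}\right) \frac{1}{30217}} = \frac{1}{73983 + \left(-36 + 2 \cdot 3 \left(- \frac{1}{2}\right)\right) \frac{1}{30217}} = \frac{1}{73983 + \left(-36 - 3\right) \frac{1}{30217}} = \frac{1}{73983 - \frac{39}{30217}} = \frac{1}{\frac{2235544272}{30217}} = \frac{30217}{2235544272}$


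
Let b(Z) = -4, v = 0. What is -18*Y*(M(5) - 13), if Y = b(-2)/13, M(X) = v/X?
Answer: -72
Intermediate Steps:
M(X) = 0 (M(X) = 0/X = 0)
Y = -4/13 ≈ -0.30769
-18*Y*(M(5) - 13) = -(-72)*(0 - 13)/13 = -(-72)*(-13)/13 = -18*4 = -72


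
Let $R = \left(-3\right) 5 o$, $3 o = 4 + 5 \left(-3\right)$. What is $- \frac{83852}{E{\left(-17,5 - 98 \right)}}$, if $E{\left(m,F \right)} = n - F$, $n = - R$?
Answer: $- \frac{41926}{19} \approx -2206.6$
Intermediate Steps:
$o = - \frac{11}{3}$ ($o = \frac{4 + 5 \left(-3\right)}{3} = \frac{4 - 15}{3} = \frac{1}{3} \left(-11\right) = - \frac{11}{3} \approx -3.6667$)
$R = 55$ ($R = \left(-3\right) 5 \left(- \frac{11}{3}\right) = \left(-15\right) \left(- \frac{11}{3}\right) = 55$)
$n = -55$ ($n = \left(-1\right) 55 = -55$)
$E{\left(m,F \right)} = -55 - F$
$- \frac{83852}{E{\left(-17,5 - 98 \right)}} = - \frac{83852}{-55 - \left(5 - 98\right)} = - \frac{83852}{-55 - -93} = - \frac{83852}{-55 + 93} = - \frac{83852}{38} = \left(-83852\right) \frac{1}{38} = - \frac{41926}{19}$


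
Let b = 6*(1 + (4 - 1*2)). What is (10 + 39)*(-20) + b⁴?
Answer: 103996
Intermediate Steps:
b = 18 (b = 6*(1 + (4 - 2)) = 6*(1 + 2) = 6*3 = 18)
(10 + 39)*(-20) + b⁴ = (10 + 39)*(-20) + 18⁴ = 49*(-20) + 104976 = -980 + 104976 = 103996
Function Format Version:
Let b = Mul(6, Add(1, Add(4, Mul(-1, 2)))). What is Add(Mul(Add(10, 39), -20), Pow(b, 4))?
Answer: 103996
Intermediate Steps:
b = 18 (b = Mul(6, Add(1, Add(4, -2))) = Mul(6, Add(1, 2)) = Mul(6, 3) = 18)
Add(Mul(Add(10, 39), -20), Pow(b, 4)) = Add(Mul(Add(10, 39), -20), Pow(18, 4)) = Add(Mul(49, -20), 104976) = Add(-980, 104976) = 103996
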